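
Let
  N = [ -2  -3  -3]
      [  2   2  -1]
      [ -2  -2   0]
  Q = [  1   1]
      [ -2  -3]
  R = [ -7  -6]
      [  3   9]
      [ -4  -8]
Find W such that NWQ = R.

Isolating W: multiply by N⁻¹ from the left and Q⁻¹ from the right, so W = N⁻¹RQ⁻¹.
N has determinant -2; N⁻¹ = [[1, -3, -9/2], [-1, 3, 4], [0, -1, -1]].
det Q = -1, so Q⁻¹ = [[3, 1], [-2, -1]].
N⁻¹R = [[2, 3], [0, 1], [1, -1]].
W = (N⁻¹R)Q⁻¹ = [[0, -1], [-2, -1], [5, 2]].

W = [[0, -1], [-2, -1], [5, 2]]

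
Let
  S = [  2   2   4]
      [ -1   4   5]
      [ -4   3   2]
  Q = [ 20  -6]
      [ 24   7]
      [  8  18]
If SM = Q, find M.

M = [[2, -5], [4, -2], [2, 2]]

Left-multiplying both sides by S⁻¹ gives M = S⁻¹Q.
det S = 2, so S⁻¹ = [[-7/2, 4, -3], [-9, 10, -7], [13/2, -7, 5]].
M = S⁻¹Q = [[-7/2, 4, -3], [-9, 10, -7], [13/2, -7, 5]] · [[20, -6], [24, 7], [8, 18]] = [[2, -5], [4, -2], [2, 2]].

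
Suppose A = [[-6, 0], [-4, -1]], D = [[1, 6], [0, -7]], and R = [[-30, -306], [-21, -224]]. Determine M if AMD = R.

M = [[5, -3], [1, -2]]

Isolating M: multiply by A⁻¹ from the left and D⁻¹ from the right, so M = A⁻¹RD⁻¹.
det A = 6, so A⁻¹ = [[-1/6, 0], [2/3, -1]].
det D = -7, so D⁻¹ = [[1, 6/7], [0, -1/7]].
A⁻¹R = [[5, 51], [1, 20]].
M = (A⁻¹R)D⁻¹ = [[5, -3], [1, -2]].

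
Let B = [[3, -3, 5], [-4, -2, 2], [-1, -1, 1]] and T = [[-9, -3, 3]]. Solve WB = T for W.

Since B sits to the right of W, W = TB⁻¹.
det B = 4, so B⁻¹ = [[0, -1/2, 1], [1/2, 2, -13/2], [1/2, 3/2, -9/2]].
W = TB⁻¹ = [[-9, -3, 3]] · [[0, -1/2, 1], [1/2, 2, -13/2], [1/2, 3/2, -9/2]] = [[0, 3, -3]].

W = [[0, 3, -3]]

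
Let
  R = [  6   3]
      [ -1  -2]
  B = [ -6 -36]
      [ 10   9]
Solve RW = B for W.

Left-multiplying both sides by R⁻¹ gives W = R⁻¹B.
det R = -9; the adjugate gives R⁻¹ = [[2/9, 1/3], [-1/9, -2/3]].
W = R⁻¹B = [[2/9, 1/3], [-1/9, -2/3]] · [[-6, -36], [10, 9]] = [[2, -5], [-6, -2]].

W = [[2, -5], [-6, -2]]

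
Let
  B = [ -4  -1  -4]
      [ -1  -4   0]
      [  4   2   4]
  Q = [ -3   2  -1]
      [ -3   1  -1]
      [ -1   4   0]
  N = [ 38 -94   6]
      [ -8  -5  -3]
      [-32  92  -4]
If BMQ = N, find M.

M = [[4, 1, 1], [0, -2, 0], [-2, -1, 4]]

Isolating M: multiply by B⁻¹ from the left and Q⁻¹ from the right, so M = B⁻¹NQ⁻¹.
det B = 4; the adjugate gives B⁻¹ = [[-4, -1, -4], [1, 0, 1], [7/2, 1, 15/4]].
det Q = 1, so Q⁻¹ = [[4, -4, -1], [1, -1, 0], [-11, 10, 3]].
B⁻¹N = [[-16, 13, -5], [6, -2, 2], [5, 11, 3]].
M = (B⁻¹N)Q⁻¹ = [[4, 1, 1], [0, -2, 0], [-2, -1, 4]].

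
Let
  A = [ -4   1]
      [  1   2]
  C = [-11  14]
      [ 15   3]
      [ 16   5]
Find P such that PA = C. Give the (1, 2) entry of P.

Right-multiplying both sides by A⁻¹ gives P = CA⁻¹.
A has determinant -9; A⁻¹ = [[-2/9, 1/9], [1/9, 4/9]].
P = CA⁻¹ = [[-11, 14], [15, 3], [16, 5]] · [[-2/9, 1/9], [1/9, 4/9]] = [[4, 5], [-3, 3], [-3, 4]].

5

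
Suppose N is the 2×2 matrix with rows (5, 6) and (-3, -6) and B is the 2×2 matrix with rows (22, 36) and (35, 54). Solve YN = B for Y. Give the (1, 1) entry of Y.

2

Right-multiplying both sides by N⁻¹ gives Y = BN⁻¹.
N has determinant -12; N⁻¹ = [[1/2, 1/2], [-1/4, -5/12]].
Y = BN⁻¹ = [[22, 36], [35, 54]] · [[1/2, 1/2], [-1/4, -5/12]] = [[2, -4], [4, -5]].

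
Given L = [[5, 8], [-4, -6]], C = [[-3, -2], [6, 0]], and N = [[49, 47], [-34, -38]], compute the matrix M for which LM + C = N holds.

LM = N − C = [[52, 49], [-40, -38]].
L is on the left of M, so left-multiply by L⁻¹: M = L⁻¹(N − C).
det L = 2, so L⁻¹ = [[-3, -4], [2, 5/2]].
M = L⁻¹(N − C) = [[4, 5], [4, 3]].

M = [[4, 5], [4, 3]]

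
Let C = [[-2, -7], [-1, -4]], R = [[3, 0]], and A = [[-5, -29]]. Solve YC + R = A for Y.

YC = A − R = [[-8, -29]].
Right-multiplying both sides by C⁻¹ gives Y = (A − R)C⁻¹.
det C = 1; the adjugate gives C⁻¹ = [[-4, 7], [1, -2]].
Y = (A − R)C⁻¹ = [[3, 2]].

Y = [[3, 2]]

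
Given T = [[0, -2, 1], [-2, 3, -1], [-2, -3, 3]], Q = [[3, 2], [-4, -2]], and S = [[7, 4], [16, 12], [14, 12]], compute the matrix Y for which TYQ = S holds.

Left-multiply by T⁻¹ and right-multiply by Q⁻¹: Y = T⁻¹SQ⁻¹.
det T = -4, so T⁻¹ = [[-3/2, -3/4, 1/4], [-2, -1/2, 1/2], [-3, -1, 1]].
det Q = 2, so Q⁻¹ = [[-1, -1], [2, 3/2]].
T⁻¹S = [[-19, -12], [-15, -8], [-23, -12]].
Y = (T⁻¹S)Q⁻¹ = [[-5, 1], [-1, 3], [-1, 5]].

Y = [[-5, 1], [-1, 3], [-1, 5]]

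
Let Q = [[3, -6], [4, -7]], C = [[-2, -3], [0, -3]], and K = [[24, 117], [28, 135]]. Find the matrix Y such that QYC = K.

Y = Q⁻¹KC⁻¹ (apply Q⁻¹ on the left and C⁻¹ on the right).
det Q = 3, so Q⁻¹ = [[-7/3, 2], [-4/3, 1]].
det C = 6; the adjugate gives C⁻¹ = [[-1/2, 1/2], [0, -1/3]].
Q⁻¹K = [[0, -3], [-4, -21]].
Y = (Q⁻¹K)C⁻¹ = [[0, 1], [2, 5]].

Y = [[0, 1], [2, 5]]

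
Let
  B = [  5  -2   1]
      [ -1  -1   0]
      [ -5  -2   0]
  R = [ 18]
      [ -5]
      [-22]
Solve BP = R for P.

Left-multiplying both sides by B⁻¹ gives P = B⁻¹R.
B has determinant -3; B⁻¹ = [[0, 2/3, -1/3], [0, -5/3, 1/3], [1, -20/3, 7/3]].
P = B⁻¹R = [[0, 2/3, -1/3], [0, -5/3, 1/3], [1, -20/3, 7/3]] · [[18], [-5], [-22]] = [[4], [1], [0]].

P = [[4], [1], [0]]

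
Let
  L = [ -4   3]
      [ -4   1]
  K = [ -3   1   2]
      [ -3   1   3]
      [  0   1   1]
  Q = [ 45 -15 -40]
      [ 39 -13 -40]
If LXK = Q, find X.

X = [[-1, 4, 0], [-3, 2, 0]]

X = L⁻¹QK⁻¹ (apply L⁻¹ on the left and K⁻¹ on the right).
L has determinant 8; L⁻¹ = [[1/8, -3/8], [1/2, -1/2]].
K has determinant 3; K⁻¹ = [[-2/3, 1/3, 1/3], [1, -1, 1], [-1, 1, 0]].
L⁻¹Q = [[-9, 3, 10], [3, -1, 0]].
X = (L⁻¹Q)K⁻¹ = [[-1, 4, 0], [-3, 2, 0]].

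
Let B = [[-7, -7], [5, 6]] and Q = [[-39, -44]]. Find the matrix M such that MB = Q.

Since B sits to the right of M, M = QB⁻¹.
B has determinant -7; B⁻¹ = [[-6/7, -1], [5/7, 1]].
M = QB⁻¹ = [[-39, -44]] · [[-6/7, -1], [5/7, 1]] = [[2, -5]].

M = [[2, -5]]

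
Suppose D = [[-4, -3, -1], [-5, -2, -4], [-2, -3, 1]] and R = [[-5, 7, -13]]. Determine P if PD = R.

P = [[3, 1, -6]]

D is on the right of P, so right-multiply by D⁻¹: P = RD⁻¹.
det D = 6, so D⁻¹ = [[-7/3, 1, 5/3], [13/6, -1, -11/6], [11/6, -1, -7/6]].
P = RD⁻¹ = [[-5, 7, -13]] · [[-7/3, 1, 5/3], [13/6, -1, -11/6], [11/6, -1, -7/6]] = [[3, 1, -6]].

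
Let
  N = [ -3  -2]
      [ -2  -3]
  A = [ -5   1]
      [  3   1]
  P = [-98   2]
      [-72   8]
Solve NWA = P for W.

Isolating W: multiply by N⁻¹ from the left and A⁻¹ from the right, so W = N⁻¹PA⁻¹.
N has determinant 5; N⁻¹ = [[-3/5, 2/5], [2/5, -3/5]].
A has determinant -8; A⁻¹ = [[-1/8, 1/8], [3/8, 5/8]].
N⁻¹P = [[30, 2], [4, -4]].
W = (N⁻¹P)A⁻¹ = [[-3, 5], [-2, -2]].

W = [[-3, 5], [-2, -2]]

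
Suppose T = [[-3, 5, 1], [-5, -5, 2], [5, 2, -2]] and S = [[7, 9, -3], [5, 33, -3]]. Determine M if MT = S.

Right-multiplying both sides by T⁻¹ gives M = ST⁻¹.
det T = -3, so T⁻¹ = [[-2, -4, -5], [0, -1/3, -1/3], [-5, -31/3, -40/3]].
M = ST⁻¹ = [[7, 9, -3], [5, 33, -3]] · [[-2, -4, -5], [0, -1/3, -1/3], [-5, -31/3, -40/3]] = [[1, 0, 2], [5, 0, 4]].

M = [[1, 0, 2], [5, 0, 4]]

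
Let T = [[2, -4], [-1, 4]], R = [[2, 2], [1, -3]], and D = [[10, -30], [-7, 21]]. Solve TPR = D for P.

Left-multiply by T⁻¹ and right-multiply by R⁻¹: P = T⁻¹DR⁻¹.
det T = 4; the adjugate gives T⁻¹ = [[1, 1], [1/4, 1/2]].
det R = -8; the adjugate gives R⁻¹ = [[3/8, 1/4], [1/8, -1/4]].
T⁻¹D = [[3, -9], [-1, 3]].
P = (T⁻¹D)R⁻¹ = [[0, 3], [0, -1]].

P = [[0, 3], [0, -1]]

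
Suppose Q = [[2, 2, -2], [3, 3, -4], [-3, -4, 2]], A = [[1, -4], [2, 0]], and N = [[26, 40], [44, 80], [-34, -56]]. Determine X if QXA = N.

X = [[4, 2], [-4, 2], [5, -5]]

X = Q⁻¹NA⁻¹ (apply Q⁻¹ on the left and A⁻¹ on the right).
Q has determinant -2; Q⁻¹ = [[5, -2, 1], [-3, 1, -1], [3/2, -1, 0]].
det A = 8; the adjugate gives A⁻¹ = [[0, 1/2], [-1/4, 1/8]].
Q⁻¹N = [[8, -16], [0, 16], [-5, -20]].
X = (Q⁻¹N)A⁻¹ = [[4, 2], [-4, 2], [5, -5]].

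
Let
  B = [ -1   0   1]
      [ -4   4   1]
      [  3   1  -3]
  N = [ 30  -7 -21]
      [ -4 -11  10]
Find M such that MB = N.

B is on the right of M, so right-multiply by B⁻¹: M = NB⁻¹.
det B = -3; the adjugate gives B⁻¹ = [[13/3, -1/3, 4/3], [3, 0, 1], [16/3, -1/3, 4/3]].
M = NB⁻¹ = [[30, -7, -21], [-4, -11, 10]] · [[13/3, -1/3, 4/3], [3, 0, 1], [16/3, -1/3, 4/3]] = [[-3, -3, 5], [3, -2, -3]].

M = [[-3, -3, 5], [3, -2, -3]]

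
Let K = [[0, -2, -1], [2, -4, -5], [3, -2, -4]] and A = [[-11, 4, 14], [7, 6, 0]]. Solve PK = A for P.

P = [[3, -1, -3], [0, -4, 5]]

Right-multiplying both sides by K⁻¹ gives P = AK⁻¹.
K has determinant 6; K⁻¹ = [[1, -1, 1], [-7/6, 1/2, -1/3], [4/3, -1, 2/3]].
P = AK⁻¹ = [[-11, 4, 14], [7, 6, 0]] · [[1, -1, 1], [-7/6, 1/2, -1/3], [4/3, -1, 2/3]] = [[3, -1, -3], [0, -4, 5]].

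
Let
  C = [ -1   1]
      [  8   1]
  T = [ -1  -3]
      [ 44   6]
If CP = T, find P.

Left-multiplying both sides by C⁻¹ gives P = C⁻¹T.
C has determinant -9; C⁻¹ = [[-1/9, 1/9], [8/9, 1/9]].
P = C⁻¹T = [[-1/9, 1/9], [8/9, 1/9]] · [[-1, -3], [44, 6]] = [[5, 1], [4, -2]].

P = [[5, 1], [4, -2]]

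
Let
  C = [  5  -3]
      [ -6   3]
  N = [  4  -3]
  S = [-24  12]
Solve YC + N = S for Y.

Y = [[-2, 3]]

YC = S − N = [[-28, 15]].
Right-multiplying both sides by C⁻¹ gives Y = (S − N)C⁻¹.
det C = -3; the adjugate gives C⁻¹ = [[-1, -1], [-2, -5/3]].
Y = (S − N)C⁻¹ = [[-2, 3]].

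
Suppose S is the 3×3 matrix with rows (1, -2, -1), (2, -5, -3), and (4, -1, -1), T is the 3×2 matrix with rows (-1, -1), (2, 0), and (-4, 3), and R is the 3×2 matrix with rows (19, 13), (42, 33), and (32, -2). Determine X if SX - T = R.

X = [[5, -2], [-5, -5], [-3, -4]]

SX = R + T = [[18, 12], [44, 33], [28, 1]].
Left-multiplying both sides by S⁻¹ gives X = S⁻¹(R + T).
det S = 4, so S⁻¹ = [[1/2, -1/4, 1/4], [-5/2, 3/4, 1/4], [9/2, -7/4, -1/4]].
X = S⁻¹(R + T) = [[5, -2], [-5, -5], [-3, -4]].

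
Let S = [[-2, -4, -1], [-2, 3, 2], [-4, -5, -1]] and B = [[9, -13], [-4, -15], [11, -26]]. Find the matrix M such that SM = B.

S is on the left of M, so left-multiply by S⁻¹: M = S⁻¹B.
S has determinant 4; S⁻¹ = [[7/4, 1/4, -5/4], [-5/2, -1/2, 3/2], [11/2, 3/2, -7/2]].
M = S⁻¹B = [[7/4, 1/4, -5/4], [-5/2, -1/2, 3/2], [11/2, 3/2, -7/2]] · [[9, -13], [-4, -15], [11, -26]] = [[1, 6], [-4, 1], [5, -3]].

M = [[1, 6], [-4, 1], [5, -3]]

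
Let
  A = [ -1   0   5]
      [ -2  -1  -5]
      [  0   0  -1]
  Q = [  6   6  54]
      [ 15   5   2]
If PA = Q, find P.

P = [[6, -6, 6], [-5, -5, -2]]

A is on the right of P, so right-multiply by A⁻¹: P = QA⁻¹.
det A = -1; the adjugate gives A⁻¹ = [[-1, 0, -5], [2, -1, 15], [0, 0, -1]].
P = QA⁻¹ = [[6, 6, 54], [15, 5, 2]] · [[-1, 0, -5], [2, -1, 15], [0, 0, -1]] = [[6, -6, 6], [-5, -5, -2]].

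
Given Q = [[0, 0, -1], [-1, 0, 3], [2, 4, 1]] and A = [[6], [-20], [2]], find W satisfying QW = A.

W = [[2], [1], [-6]]

Left-multiplying both sides by Q⁻¹ gives W = Q⁻¹A.
det Q = 4, so Q⁻¹ = [[-3, -1, 0], [7/4, 1/2, 1/4], [-1, 0, 0]].
W = Q⁻¹A = [[-3, -1, 0], [7/4, 1/2, 1/4], [-1, 0, 0]] · [[6], [-20], [2]] = [[2], [1], [-6]].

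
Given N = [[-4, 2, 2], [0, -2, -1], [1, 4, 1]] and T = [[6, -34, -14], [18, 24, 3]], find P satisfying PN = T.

P = [[-3, 2, -6], [-3, -3, 6]]

Since N sits to the right of P, P = TN⁻¹.
det N = -6; the adjugate gives N⁻¹ = [[-1/3, -1, -1/3], [1/6, 1, 2/3], [-1/3, -3, -4/3]].
P = TN⁻¹ = [[6, -34, -14], [18, 24, 3]] · [[-1/3, -1, -1/3], [1/6, 1, 2/3], [-1/3, -3, -4/3]] = [[-3, 2, -6], [-3, -3, 6]].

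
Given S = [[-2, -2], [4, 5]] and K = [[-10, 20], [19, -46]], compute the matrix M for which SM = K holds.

S is on the left of M, so left-multiply by S⁻¹: M = S⁻¹K.
det S = -2; the adjugate gives S⁻¹ = [[-5/2, -1], [2, 1]].
M = S⁻¹K = [[-5/2, -1], [2, 1]] · [[-10, 20], [19, -46]] = [[6, -4], [-1, -6]].

M = [[6, -4], [-1, -6]]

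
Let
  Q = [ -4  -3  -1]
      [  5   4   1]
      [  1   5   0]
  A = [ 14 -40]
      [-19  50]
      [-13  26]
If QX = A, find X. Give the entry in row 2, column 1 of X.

-2

Since Q multiplies X on the left, X = Q⁻¹A.
det Q = -4; the adjugate gives Q⁻¹ = [[5/4, 5/4, -1/4], [-1/4, -1/4, 1/4], [-21/4, -17/4, 1/4]].
X = Q⁻¹A = [[5/4, 5/4, -1/4], [-1/4, -1/4, 1/4], [-21/4, -17/4, 1/4]] · [[14, -40], [-19, 50], [-13, 26]] = [[-3, 6], [-2, 4], [4, 4]].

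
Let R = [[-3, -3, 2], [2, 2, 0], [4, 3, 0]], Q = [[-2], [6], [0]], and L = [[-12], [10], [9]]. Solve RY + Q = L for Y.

Y = [[3], [-1], [-2]]

RY = L − Q = [[-10], [4], [9]].
Since R multiplies Y on the left, Y = R⁻¹(L − Q).
R has determinant -4; R⁻¹ = [[0, -3/2, 1], [0, 2, -1], [1/2, 3/4, 0]].
Y = R⁻¹(L − Q) = [[3], [-1], [-2]].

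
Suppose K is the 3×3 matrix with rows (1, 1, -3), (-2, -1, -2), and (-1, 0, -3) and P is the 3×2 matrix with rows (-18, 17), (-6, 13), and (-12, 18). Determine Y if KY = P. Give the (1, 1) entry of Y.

K is on the left of Y, so left-multiply by K⁻¹: Y = K⁻¹P.
det K = 2; the adjugate gives K⁻¹ = [[3/2, 3/2, -5/2], [-2, -3, 4], [-1/2, -1/2, 1/2]].
Y = K⁻¹P = [[3/2, 3/2, -5/2], [-2, -3, 4], [-1/2, -1/2, 1/2]] · [[-18, 17], [-6, 13], [-12, 18]] = [[-6, 0], [6, -1], [6, -6]].

-6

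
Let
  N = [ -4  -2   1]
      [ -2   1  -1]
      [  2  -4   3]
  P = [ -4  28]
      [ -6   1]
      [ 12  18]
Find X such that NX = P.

N is on the left of X, so left-multiply by N⁻¹: X = N⁻¹P.
det N = 2, so N⁻¹ = [[-1/2, 1, 1/2], [2, -7, -3], [3, -10, -4]].
X = N⁻¹P = [[-1/2, 1, 1/2], [2, -7, -3], [3, -10, -4]] · [[-4, 28], [-6, 1], [12, 18]] = [[2, -4], [-2, -5], [0, 2]].

X = [[2, -4], [-2, -5], [0, 2]]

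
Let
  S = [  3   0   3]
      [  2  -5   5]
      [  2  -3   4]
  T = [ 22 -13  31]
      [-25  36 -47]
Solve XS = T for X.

Right-multiplying both sides by S⁻¹ gives X = TS⁻¹.
S has determinant -3; S⁻¹ = [[5/3, 3, -5], [-2/3, -2, 3], [-4/3, -3, 5]].
X = TS⁻¹ = [[22, -13, 31], [-25, 36, -47]] · [[5/3, 3, -5], [-2/3, -2, 3], [-4/3, -3, 5]] = [[4, -1, 6], [-3, -6, -2]].

X = [[4, -1, 6], [-3, -6, -2]]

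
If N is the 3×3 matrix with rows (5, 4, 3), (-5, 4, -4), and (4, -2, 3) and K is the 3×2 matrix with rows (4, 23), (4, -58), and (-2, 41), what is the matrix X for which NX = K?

X = [[0, 6], [1, -4], [0, 3]]

N is on the left of X, so left-multiply by N⁻¹: X = N⁻¹K.
det N = -2, so N⁻¹ = [[-2, 9, 14], [1/2, -3/2, -5/2], [3, -13, -20]].
X = N⁻¹K = [[-2, 9, 14], [1/2, -3/2, -5/2], [3, -13, -20]] · [[4, 23], [4, -58], [-2, 41]] = [[0, 6], [1, -4], [0, 3]].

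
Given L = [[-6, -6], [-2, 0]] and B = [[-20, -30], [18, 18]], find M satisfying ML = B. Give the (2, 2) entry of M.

0

L is on the right of M, so right-multiply by L⁻¹: M = BL⁻¹.
det L = -12, so L⁻¹ = [[0, -1/2], [-1/6, 1/2]].
M = BL⁻¹ = [[-20, -30], [18, 18]] · [[0, -1/2], [-1/6, 1/2]] = [[5, -5], [-3, 0]].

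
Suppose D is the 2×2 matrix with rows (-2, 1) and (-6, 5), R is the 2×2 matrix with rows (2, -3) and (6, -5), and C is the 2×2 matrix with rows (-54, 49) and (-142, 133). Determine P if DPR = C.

P = [[1, 5], [-1, 2]]

Left-multiply by D⁻¹ and right-multiply by R⁻¹: P = D⁻¹CR⁻¹.
D has determinant -4; D⁻¹ = [[-5/4, 1/4], [-3/2, 1/2]].
R has determinant 8; R⁻¹ = [[-5/8, 3/8], [-3/4, 1/4]].
D⁻¹C = [[32, -28], [10, -7]].
P = (D⁻¹C)R⁻¹ = [[1, 5], [-1, 2]].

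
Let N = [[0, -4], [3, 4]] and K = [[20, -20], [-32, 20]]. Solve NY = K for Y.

Since N multiplies Y on the left, Y = N⁻¹K.
det N = 12; the adjugate gives N⁻¹ = [[1/3, 1/3], [-1/4, 0]].
Y = N⁻¹K = [[1/3, 1/3], [-1/4, 0]] · [[20, -20], [-32, 20]] = [[-4, 0], [-5, 5]].

Y = [[-4, 0], [-5, 5]]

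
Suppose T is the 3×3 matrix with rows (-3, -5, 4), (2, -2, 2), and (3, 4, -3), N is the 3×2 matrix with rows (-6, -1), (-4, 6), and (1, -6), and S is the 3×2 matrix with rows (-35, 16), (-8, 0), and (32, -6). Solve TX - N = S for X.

X = [[2, 0], [3, -3], [-5, 0]]

TX = S + N = [[-41, 15], [-12, 6], [33, -12]].
Since T multiplies X on the left, X = T⁻¹(S + N).
T has determinant 2; T⁻¹ = [[-1, 1/2, -1], [6, -3/2, 7], [7, -3/2, 8]].
X = T⁻¹(S + N) = [[2, 0], [3, -3], [-5, 0]].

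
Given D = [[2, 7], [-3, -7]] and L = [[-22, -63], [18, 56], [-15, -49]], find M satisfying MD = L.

Since D sits to the right of M, M = LD⁻¹.
D has determinant 7; D⁻¹ = [[-1, -1], [3/7, 2/7]].
M = LD⁻¹ = [[-22, -63], [18, 56], [-15, -49]] · [[-1, -1], [3/7, 2/7]] = [[-5, 4], [6, -2], [-6, 1]].

M = [[-5, 4], [6, -2], [-6, 1]]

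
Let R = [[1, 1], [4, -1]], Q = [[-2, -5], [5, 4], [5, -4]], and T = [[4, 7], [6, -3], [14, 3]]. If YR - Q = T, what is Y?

Y = [[2, 0], [3, 2], [3, 4]]

YR = T + Q = [[2, 2], [11, 1], [19, -1]].
Since R sits to the right of Y, Y = (T + Q)R⁻¹.
det R = -5; the adjugate gives R⁻¹ = [[1/5, 1/5], [4/5, -1/5]].
Y = (T + Q)R⁻¹ = [[2, 0], [3, 2], [3, 4]].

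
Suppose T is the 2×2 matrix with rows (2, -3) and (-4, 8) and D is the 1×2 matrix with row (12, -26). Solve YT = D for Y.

Since T sits to the right of Y, Y = DT⁻¹.
det T = 4, so T⁻¹ = [[2, 3/4], [1, 1/2]].
Y = DT⁻¹ = [[12, -26]] · [[2, 3/4], [1, 1/2]] = [[-2, -4]].

Y = [[-2, -4]]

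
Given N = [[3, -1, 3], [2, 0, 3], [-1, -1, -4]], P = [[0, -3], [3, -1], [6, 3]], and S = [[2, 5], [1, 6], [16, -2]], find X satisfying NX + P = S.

X = [[5, 5], [1, 4], [-4, -1]]

NX = S − P = [[2, 8], [-2, 7], [10, -5]].
Since N multiplies X on the left, X = N⁻¹(S − P).
N has determinant -2; N⁻¹ = [[-3/2, 7/2, 3/2], [-5/2, 9/2, 3/2], [1, -2, -1]].
X = N⁻¹(S − P) = [[5, 5], [1, 4], [-4, -1]].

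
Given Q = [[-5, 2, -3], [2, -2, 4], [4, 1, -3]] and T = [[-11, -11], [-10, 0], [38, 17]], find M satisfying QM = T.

Left-multiplying both sides by Q⁻¹ gives M = Q⁻¹T.
Q has determinant 4; Q⁻¹ = [[1/2, 3/4, 1/2], [11/2, 27/4, 7/2], [5/2, 13/4, 3/2]].
M = Q⁻¹T = [[1/2, 3/4, 1/2], [11/2, 27/4, 7/2], [5/2, 13/4, 3/2]] · [[-11, -11], [-10, 0], [38, 17]] = [[6, 3], [5, -1], [-3, -2]].

M = [[6, 3], [5, -1], [-3, -2]]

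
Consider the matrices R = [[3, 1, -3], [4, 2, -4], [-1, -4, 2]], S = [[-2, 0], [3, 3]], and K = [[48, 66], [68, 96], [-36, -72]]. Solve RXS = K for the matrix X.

Left-multiply by R⁻¹ and right-multiply by S⁻¹: X = R⁻¹KS⁻¹.
det R = 2; the adjugate gives R⁻¹ = [[-6, 5, 1], [-2, 3/2, 0], [-7, 11/2, 1]].
det S = -6, so S⁻¹ = [[-1/2, 0], [1/2, 1/3]].
R⁻¹K = [[16, 12], [6, 12], [2, -6]].
X = (R⁻¹K)S⁻¹ = [[-2, 4], [3, 4], [-4, -2]].

X = [[-2, 4], [3, 4], [-4, -2]]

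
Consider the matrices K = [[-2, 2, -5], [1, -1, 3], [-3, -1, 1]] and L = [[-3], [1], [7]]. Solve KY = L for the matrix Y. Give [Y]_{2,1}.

-5

Since K multiplies Y on the left, Y = K⁻¹L.
det K = -4; the adjugate gives K⁻¹ = [[-1/2, -3/4, -1/4], [5/2, 17/4, -1/4], [1, 2, 0]].
Y = K⁻¹L = [[-1/2, -3/4, -1/4], [5/2, 17/4, -1/4], [1, 2, 0]] · [[-3], [1], [7]] = [[-1], [-5], [-1]].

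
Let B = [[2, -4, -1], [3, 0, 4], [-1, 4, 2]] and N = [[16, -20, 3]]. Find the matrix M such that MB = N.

M = [[5, 2, 0]]

Since B sits to the right of M, M = NB⁻¹.
det B = -4, so B⁻¹ = [[4, -1, 4], [5/2, -3/4, 11/4], [-3, 1, -3]].
M = NB⁻¹ = [[16, -20, 3]] · [[4, -1, 4], [5/2, -3/4, 11/4], [-3, 1, -3]] = [[5, 2, 0]].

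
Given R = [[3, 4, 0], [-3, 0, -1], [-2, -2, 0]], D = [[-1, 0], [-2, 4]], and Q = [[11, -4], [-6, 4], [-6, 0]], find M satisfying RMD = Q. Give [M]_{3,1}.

5

Left-multiply by R⁻¹ and right-multiply by D⁻¹: M = R⁻¹QD⁻¹.
R has determinant 2; R⁻¹ = [[-1, 0, -2], [1, 0, 3/2], [3, -1, 6]].
det D = -4, so D⁻¹ = [[-1, 0], [-1/2, 1/4]].
R⁻¹Q = [[1, 4], [2, -4], [3, -16]].
M = (R⁻¹Q)D⁻¹ = [[-3, 1], [0, -1], [5, -4]].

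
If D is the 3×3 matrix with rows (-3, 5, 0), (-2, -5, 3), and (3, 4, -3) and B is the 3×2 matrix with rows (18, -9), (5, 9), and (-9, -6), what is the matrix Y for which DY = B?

Since D multiplies Y on the left, Y = D⁻¹B.
det D = 6; the adjugate gives D⁻¹ = [[1/2, 5/2, 5/2], [1/2, 3/2, 3/2], [7/6, 9/2, 25/6]].
Y = D⁻¹B = [[1/2, 5/2, 5/2], [1/2, 3/2, 3/2], [7/6, 9/2, 25/6]] · [[18, -9], [5, 9], [-9, -6]] = [[-1, 3], [3, 0], [6, 5]].

Y = [[-1, 3], [3, 0], [6, 5]]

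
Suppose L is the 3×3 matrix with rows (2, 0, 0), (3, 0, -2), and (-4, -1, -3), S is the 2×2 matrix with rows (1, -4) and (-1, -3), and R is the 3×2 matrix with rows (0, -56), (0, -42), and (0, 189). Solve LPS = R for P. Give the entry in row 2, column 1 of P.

2

Isolating P: multiply by L⁻¹ from the left and S⁻¹ from the right, so P = L⁻¹RS⁻¹.
L has determinant -4; L⁻¹ = [[1/2, 0, 0], [-17/4, 3/2, -1], [3/4, -1/2, 0]].
S has determinant -7; S⁻¹ = [[3/7, -4/7], [-1/7, -1/7]].
L⁻¹R = [[0, -28], [0, -14], [0, -21]].
P = (L⁻¹R)S⁻¹ = [[4, 4], [2, 2], [3, 3]].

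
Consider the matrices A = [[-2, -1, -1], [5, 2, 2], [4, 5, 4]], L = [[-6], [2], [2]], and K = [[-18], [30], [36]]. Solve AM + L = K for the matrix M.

AM = K − L = [[-12], [28], [34]].
A is on the left of M, so left-multiply by A⁻¹: M = A⁻¹(K − L).
det A = -1; the adjugate gives A⁻¹ = [[2, 1, 0], [12, 4, 1], [-17, -6, -1]].
M = A⁻¹(K − L) = [[4], [2], [2]].

M = [[4], [2], [2]]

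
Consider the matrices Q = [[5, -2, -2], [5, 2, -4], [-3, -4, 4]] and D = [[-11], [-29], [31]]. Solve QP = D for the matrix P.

P = [[-1], [-2], [5]]

Q is on the left of P, so left-multiply by Q⁻¹: P = Q⁻¹D.
det Q = 4; the adjugate gives Q⁻¹ = [[-2, 4, 3], [-2, 7/2, 5/2], [-7/2, 13/2, 5]].
P = Q⁻¹D = [[-2, 4, 3], [-2, 7/2, 5/2], [-7/2, 13/2, 5]] · [[-11], [-29], [31]] = [[-1], [-2], [5]].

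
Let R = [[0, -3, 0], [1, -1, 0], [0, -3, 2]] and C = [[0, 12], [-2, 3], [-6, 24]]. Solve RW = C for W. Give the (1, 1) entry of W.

-2

Left-multiplying both sides by R⁻¹ gives W = R⁻¹C.
R has determinant 6; R⁻¹ = [[-1/3, 1, 0], [-1/3, 0, 0], [-1/2, 0, 1/2]].
W = R⁻¹C = [[-1/3, 1, 0], [-1/3, 0, 0], [-1/2, 0, 1/2]] · [[0, 12], [-2, 3], [-6, 24]] = [[-2, -1], [0, -4], [-3, 6]].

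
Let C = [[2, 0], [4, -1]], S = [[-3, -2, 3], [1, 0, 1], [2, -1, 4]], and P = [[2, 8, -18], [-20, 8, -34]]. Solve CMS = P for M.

M = C⁻¹PS⁻¹ (apply C⁻¹ on the left and S⁻¹ on the right).
C has determinant -2; C⁻¹ = [[1/2, 0], [2, -1]].
det S = -2; the adjugate gives S⁻¹ = [[-1/2, -5/2, 1], [1, 9, -3], [1/2, 7/2, -1]].
C⁻¹P = [[1, 4, -9], [24, 8, -2]].
M = (C⁻¹P)S⁻¹ = [[-1, 2, -2], [-5, 5, 2]].

M = [[-1, 2, -2], [-5, 5, 2]]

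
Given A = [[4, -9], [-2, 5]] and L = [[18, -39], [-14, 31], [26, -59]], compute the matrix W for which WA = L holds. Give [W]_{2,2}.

A is on the right of W, so right-multiply by A⁻¹: W = LA⁻¹.
A has determinant 2; A⁻¹ = [[5/2, 9/2], [1, 2]].
W = LA⁻¹ = [[18, -39], [-14, 31], [26, -59]] · [[5/2, 9/2], [1, 2]] = [[6, 3], [-4, -1], [6, -1]].

-1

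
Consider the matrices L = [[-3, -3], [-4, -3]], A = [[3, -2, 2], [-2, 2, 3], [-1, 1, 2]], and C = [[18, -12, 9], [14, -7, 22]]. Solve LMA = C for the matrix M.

M = [[-1, -3, -1], [-1, 2, 3]]

Isolating M: multiply by L⁻¹ from the left and A⁻¹ from the right, so M = L⁻¹CA⁻¹.
L has determinant -3; L⁻¹ = [[1, -1], [-4/3, 1]].
det A = 1, so A⁻¹ = [[1, 6, -10], [1, 8, -13], [0, -1, 2]].
L⁻¹C = [[4, -5, -13], [-10, 9, 10]].
M = (L⁻¹C)A⁻¹ = [[-1, -3, -1], [-1, 2, 3]].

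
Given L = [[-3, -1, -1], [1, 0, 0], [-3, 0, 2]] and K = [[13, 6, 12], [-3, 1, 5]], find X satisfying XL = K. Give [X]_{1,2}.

L is on the right of X, so right-multiply by L⁻¹: X = KL⁻¹.
det L = 2; the adjugate gives L⁻¹ = [[0, 1, 0], [-1, -9/2, -1/2], [0, 3/2, 1/2]].
X = KL⁻¹ = [[13, 6, 12], [-3, 1, 5]] · [[0, 1, 0], [-1, -9/2, -1/2], [0, 3/2, 1/2]] = [[-6, 4, 3], [-1, 0, 2]].

4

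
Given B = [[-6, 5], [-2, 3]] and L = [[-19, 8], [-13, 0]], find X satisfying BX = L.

X = [[-1, -3], [-5, -2]]

Left-multiplying both sides by B⁻¹ gives X = B⁻¹L.
det B = -8, so B⁻¹ = [[-3/8, 5/8], [-1/4, 3/4]].
X = B⁻¹L = [[-3/8, 5/8], [-1/4, 3/4]] · [[-19, 8], [-13, 0]] = [[-1, -3], [-5, -2]].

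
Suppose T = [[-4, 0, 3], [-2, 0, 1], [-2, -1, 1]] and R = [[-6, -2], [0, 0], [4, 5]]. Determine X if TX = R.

X = [[-3, -1], [-4, -5], [-6, -2]]

Since T multiplies X on the left, X = T⁻¹R.
det T = 2, so T⁻¹ = [[1/2, -3/2, 0], [0, 1, -1], [1, -2, 0]].
X = T⁻¹R = [[1/2, -3/2, 0], [0, 1, -1], [1, -2, 0]] · [[-6, -2], [0, 0], [4, 5]] = [[-3, -1], [-4, -5], [-6, -2]].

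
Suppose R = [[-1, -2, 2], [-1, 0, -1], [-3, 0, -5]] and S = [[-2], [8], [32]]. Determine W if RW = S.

W = [[-4], [-1], [-4]]

R is on the left of W, so left-multiply by R⁻¹: W = R⁻¹S.
det R = 4, so R⁻¹ = [[0, -5/2, 1/2], [-1/2, 11/4, -3/4], [0, 3/2, -1/2]].
W = R⁻¹S = [[0, -5/2, 1/2], [-1/2, 11/4, -3/4], [0, 3/2, -1/2]] · [[-2], [8], [32]] = [[-4], [-1], [-4]].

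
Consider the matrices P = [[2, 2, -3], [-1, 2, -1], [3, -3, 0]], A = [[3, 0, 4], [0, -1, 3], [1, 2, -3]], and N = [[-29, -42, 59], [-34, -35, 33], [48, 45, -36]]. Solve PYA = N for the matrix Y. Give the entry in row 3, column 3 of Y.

Y = P⁻¹NA⁻¹ (apply P⁻¹ on the left and A⁻¹ on the right).
det P = -3; the adjugate gives P⁻¹ = [[1, -3, -4/3], [1, -3, -5/3], [1, -4, -2]].
det A = -5; the adjugate gives A⁻¹ = [[3/5, -8/5, -4/5], [-3/5, 13/5, 9/5], [-1/5, 6/5, 3/5]].
P⁻¹N = [[9, 3, 8], [-7, -12, 20], [11, 8, -1]].
Y = (P⁻¹N)A⁻¹ = [[2, 3, 3], [-1, 4, -4], [2, 2, 5]].

5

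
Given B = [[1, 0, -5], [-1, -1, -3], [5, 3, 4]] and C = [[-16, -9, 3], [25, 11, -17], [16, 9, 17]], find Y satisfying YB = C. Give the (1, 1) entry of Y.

Since B sits to the right of Y, Y = CB⁻¹.
B has determinant -5; B⁻¹ = [[-1, 3, 1], [11/5, -29/5, -8/5], [-2/5, 3/5, 1/5]].
Y = CB⁻¹ = [[-16, -9, 3], [25, 11, -17], [16, 9, 17]] · [[-1, 3, 1], [11/5, -29/5, -8/5], [-2/5, 3/5, 1/5]] = [[-5, 6, -1], [6, 1, 4], [-3, 6, 5]].

-5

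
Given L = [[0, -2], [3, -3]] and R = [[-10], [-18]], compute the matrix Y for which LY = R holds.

Since L multiplies Y on the left, Y = L⁻¹R.
det L = 6, so L⁻¹ = [[-1/2, 1/3], [-1/2, 0]].
Y = L⁻¹R = [[-1/2, 1/3], [-1/2, 0]] · [[-10], [-18]] = [[-1], [5]].

Y = [[-1], [5]]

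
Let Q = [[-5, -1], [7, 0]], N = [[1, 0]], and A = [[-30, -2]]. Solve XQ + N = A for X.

X = [[2, -3]]

XQ = A − N = [[-31, -2]].
Right-multiplying both sides by Q⁻¹ gives X = (A − N)Q⁻¹.
Q has determinant 7; Q⁻¹ = [[0, 1/7], [-1, -5/7]].
X = (A − N)Q⁻¹ = [[2, -3]].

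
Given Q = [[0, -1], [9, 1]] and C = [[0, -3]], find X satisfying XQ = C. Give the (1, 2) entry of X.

Right-multiplying both sides by Q⁻¹ gives X = CQ⁻¹.
det Q = 9; the adjugate gives Q⁻¹ = [[1/9, 1/9], [-1, 0]].
X = CQ⁻¹ = [[0, -3]] · [[1/9, 1/9], [-1, 0]] = [[3, 0]].

0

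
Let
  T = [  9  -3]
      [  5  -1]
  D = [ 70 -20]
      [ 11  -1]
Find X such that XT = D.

Right-multiplying both sides by T⁻¹ gives X = DT⁻¹.
det T = 6; the adjugate gives T⁻¹ = [[-1/6, 1/2], [-5/6, 3/2]].
X = DT⁻¹ = [[70, -20], [11, -1]] · [[-1/6, 1/2], [-5/6, 3/2]] = [[5, 5], [-1, 4]].

X = [[5, 5], [-1, 4]]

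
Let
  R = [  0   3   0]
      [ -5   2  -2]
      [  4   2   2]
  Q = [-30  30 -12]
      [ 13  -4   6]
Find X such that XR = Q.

X = [[6, 6, 0], [-2, -1, 2]]

Since R sits to the right of X, X = QR⁻¹.
det R = 6; the adjugate gives R⁻¹ = [[4/3, -1, -1], [1/3, 0, 0], [-3, 2, 5/2]].
X = QR⁻¹ = [[-30, 30, -12], [13, -4, 6]] · [[4/3, -1, -1], [1/3, 0, 0], [-3, 2, 5/2]] = [[6, 6, 0], [-2, -1, 2]].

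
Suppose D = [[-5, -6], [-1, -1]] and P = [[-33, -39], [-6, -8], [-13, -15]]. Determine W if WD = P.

Right-multiplying both sides by D⁻¹ gives W = PD⁻¹.
D has determinant -1; D⁻¹ = [[1, -6], [-1, 5]].
W = PD⁻¹ = [[-33, -39], [-6, -8], [-13, -15]] · [[1, -6], [-1, 5]] = [[6, 3], [2, -4], [2, 3]].

W = [[6, 3], [2, -4], [2, 3]]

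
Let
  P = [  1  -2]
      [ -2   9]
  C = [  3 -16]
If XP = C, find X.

Right-multiplying both sides by P⁻¹ gives X = CP⁻¹.
det P = 5, so P⁻¹ = [[9/5, 2/5], [2/5, 1/5]].
X = CP⁻¹ = [[3, -16]] · [[9/5, 2/5], [2/5, 1/5]] = [[-1, -2]].

X = [[-1, -2]]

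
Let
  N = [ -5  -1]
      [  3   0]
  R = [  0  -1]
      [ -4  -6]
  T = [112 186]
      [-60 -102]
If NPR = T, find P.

P = [[4, 5], [-2, 3]]

Left-multiply by N⁻¹ and right-multiply by R⁻¹: P = N⁻¹TR⁻¹.
det N = 3; the adjugate gives N⁻¹ = [[0, 1/3], [-1, -5/3]].
R has determinant -4; R⁻¹ = [[3/2, -1/4], [-1, 0]].
N⁻¹T = [[-20, -34], [-12, -16]].
P = (N⁻¹T)R⁻¹ = [[4, 5], [-2, 3]].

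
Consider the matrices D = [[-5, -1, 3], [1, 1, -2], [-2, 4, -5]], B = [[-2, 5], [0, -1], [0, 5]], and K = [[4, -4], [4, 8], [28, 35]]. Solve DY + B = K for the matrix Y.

DY = K − B = [[6, -9], [4, 9], [28, 30]].
Left-multiplying both sides by D⁻¹ gives Y = D⁻¹(K − B).
det D = -6; the adjugate gives D⁻¹ = [[-1/2, -7/6, 1/6], [-3/2, -31/6, 7/6], [-1, -11/3, 2/3]].
Y = D⁻¹(K − B) = [[-3, -1], [3, 2], [-2, -4]].

Y = [[-3, -1], [3, 2], [-2, -4]]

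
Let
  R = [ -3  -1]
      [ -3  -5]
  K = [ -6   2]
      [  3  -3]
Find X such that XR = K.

Right-multiplying both sides by R⁻¹ gives X = KR⁻¹.
det R = 12, so R⁻¹ = [[-5/12, 1/12], [1/4, -1/4]].
X = KR⁻¹ = [[-6, 2], [3, -3]] · [[-5/12, 1/12], [1/4, -1/4]] = [[3, -1], [-2, 1]].

X = [[3, -1], [-2, 1]]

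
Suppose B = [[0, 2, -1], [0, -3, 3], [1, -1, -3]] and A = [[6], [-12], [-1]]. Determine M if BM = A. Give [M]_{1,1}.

-5

Left-multiplying both sides by B⁻¹ gives M = B⁻¹A.
det B = 3; the adjugate gives B⁻¹ = [[4, 7/3, 1], [1, 1/3, 0], [1, 2/3, 0]].
M = B⁻¹A = [[4, 7/3, 1], [1, 1/3, 0], [1, 2/3, 0]] · [[6], [-12], [-1]] = [[-5], [2], [-2]].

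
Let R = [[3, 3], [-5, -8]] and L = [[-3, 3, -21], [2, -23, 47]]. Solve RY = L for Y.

Left-multiplying both sides by R⁻¹ gives Y = R⁻¹L.
R has determinant -9; R⁻¹ = [[8/9, 1/3], [-5/9, -1/3]].
Y = R⁻¹L = [[8/9, 1/3], [-5/9, -1/3]] · [[-3, 3, -21], [2, -23, 47]] = [[-2, -5, -3], [1, 6, -4]].

Y = [[-2, -5, -3], [1, 6, -4]]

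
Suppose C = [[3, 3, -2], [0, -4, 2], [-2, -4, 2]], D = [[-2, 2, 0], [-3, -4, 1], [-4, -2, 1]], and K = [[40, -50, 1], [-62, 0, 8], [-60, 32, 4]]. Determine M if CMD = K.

Left-multiply by C⁻¹ and right-multiply by D⁻¹: M = C⁻¹KD⁻¹.
C has determinant 4; C⁻¹ = [[0, 1/2, -1/2], [-1, 1/2, -3/2], [-2, 3/2, -3]].
det D = 2; the adjugate gives D⁻¹ = [[-1, -1, 1], [-1/2, -1, 1], [-5, -6, 7]].
C⁻¹K = [[-1, -16, 2], [19, 2, -3], [7, 4, -2]].
M = (C⁻¹K)D⁻¹ = [[-1, 5, -3], [-5, -3, 0], [1, 1, -3]].

M = [[-1, 5, -3], [-5, -3, 0], [1, 1, -3]]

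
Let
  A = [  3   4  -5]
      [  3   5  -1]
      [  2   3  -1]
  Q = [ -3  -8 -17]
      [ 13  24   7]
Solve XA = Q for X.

Right-multiplying both sides by A⁻¹ gives X = QA⁻¹.
det A = 3; the adjugate gives A⁻¹ = [[-2/3, -11/3, 7], [1/3, 7/3, -4], [-1/3, -1/3, 1]].
X = QA⁻¹ = [[-3, -8, -17], [13, 24, 7]] · [[-2/3, -11/3, 7], [1/3, 7/3, -4], [-1/3, -1/3, 1]] = [[5, -2, -6], [-3, 6, 2]].

X = [[5, -2, -6], [-3, 6, 2]]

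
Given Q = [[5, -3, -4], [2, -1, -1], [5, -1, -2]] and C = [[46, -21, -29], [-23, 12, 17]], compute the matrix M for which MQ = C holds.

M = [[5, 3, 3], [-4, 1, -1]]

Right-multiplying both sides by Q⁻¹ gives M = CQ⁻¹.
det Q = -4, so Q⁻¹ = [[-1/4, 1/2, 1/4], [1/4, -5/2, 3/4], [-3/4, 5/2, -1/4]].
M = CQ⁻¹ = [[46, -21, -29], [-23, 12, 17]] · [[-1/4, 1/2, 1/4], [1/4, -5/2, 3/4], [-3/4, 5/2, -1/4]] = [[5, 3, 3], [-4, 1, -1]].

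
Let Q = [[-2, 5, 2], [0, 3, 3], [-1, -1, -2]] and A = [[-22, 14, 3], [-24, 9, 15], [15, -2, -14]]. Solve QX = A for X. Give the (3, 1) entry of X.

-4

Q is on the left of X, so left-multiply by Q⁻¹: X = Q⁻¹A.
det Q = -3, so Q⁻¹ = [[1, -8/3, -3], [1, -2, -2], [-1, 7/3, 2]].
X = Q⁻¹A = [[1, -8/3, -3], [1, -2, -2], [-1, 7/3, 2]] · [[-22, 14, 3], [-24, 9, 15], [15, -2, -14]] = [[-3, -4, 5], [-4, 0, 1], [-4, 3, 4]].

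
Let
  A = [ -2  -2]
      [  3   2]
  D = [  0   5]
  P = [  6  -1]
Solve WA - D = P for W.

W = [[0, 2]]

WA = P + D = [[6, 4]].
Since A sits to the right of W, W = (P + D)A⁻¹.
det A = 2, so A⁻¹ = [[1, 1], [-3/2, -1]].
W = (P + D)A⁻¹ = [[0, 2]].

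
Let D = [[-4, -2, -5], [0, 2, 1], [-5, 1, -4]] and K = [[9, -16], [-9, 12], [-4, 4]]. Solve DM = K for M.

Left-multiplying both sides by D⁻¹ gives M = D⁻¹K.
D has determinant -4; D⁻¹ = [[9/4, 13/4, -2], [5/4, 9/4, -1], [-5/2, -7/2, 2]].
M = D⁻¹K = [[9/4, 13/4, -2], [5/4, 9/4, -1], [-5/2, -7/2, 2]] · [[9, -16], [-9, 12], [-4, 4]] = [[-1, -5], [-5, 3], [1, 6]].

M = [[-1, -5], [-5, 3], [1, 6]]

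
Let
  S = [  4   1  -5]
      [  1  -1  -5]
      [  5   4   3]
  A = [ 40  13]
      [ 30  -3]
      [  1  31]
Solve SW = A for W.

W = [[4, 4], [-1, 2], [-5, 1]]

S is on the left of W, so left-multiply by S⁻¹: W = S⁻¹A.
S has determinant -5; S⁻¹ = [[-17/5, 23/5, 2], [28/5, -37/5, -3], [-9/5, 11/5, 1]].
W = S⁻¹A = [[-17/5, 23/5, 2], [28/5, -37/5, -3], [-9/5, 11/5, 1]] · [[40, 13], [30, -3], [1, 31]] = [[4, 4], [-1, 2], [-5, 1]].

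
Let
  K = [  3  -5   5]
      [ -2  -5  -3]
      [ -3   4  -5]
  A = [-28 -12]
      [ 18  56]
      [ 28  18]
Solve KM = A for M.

M = [[-6, -4], [0, -6], [-2, -6]]

Left-multiplying both sides by K⁻¹ gives M = K⁻¹A.
K has determinant 1; K⁻¹ = [[37, -5, 40], [-1, 0, -1], [-23, 3, -25]].
M = K⁻¹A = [[37, -5, 40], [-1, 0, -1], [-23, 3, -25]] · [[-28, -12], [18, 56], [28, 18]] = [[-6, -4], [0, -6], [-2, -6]].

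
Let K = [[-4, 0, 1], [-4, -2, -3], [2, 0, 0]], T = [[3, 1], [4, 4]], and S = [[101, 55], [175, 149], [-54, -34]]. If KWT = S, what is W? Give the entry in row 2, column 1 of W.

-1

W = K⁻¹ST⁻¹ (apply K⁻¹ on the left and T⁻¹ on the right).
K has determinant 4; K⁻¹ = [[0, 0, 1/2], [-3/2, -1/2, -4], [1, 0, 2]].
det T = 8; the adjugate gives T⁻¹ = [[1/2, -1/8], [-1/2, 3/8]].
K⁻¹S = [[-27, -17], [-23, -21], [-7, -13]].
W = (K⁻¹S)T⁻¹ = [[-5, -3], [-1, -5], [3, -4]].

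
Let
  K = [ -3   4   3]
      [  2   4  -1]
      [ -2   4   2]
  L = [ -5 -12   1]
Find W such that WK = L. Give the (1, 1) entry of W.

Right-multiplying both sides by K⁻¹ gives W = LK⁻¹.
K has determinant 4; K⁻¹ = [[3, 1, -4], [-1/2, 0, 3/4], [4, 1, -5]].
W = LK⁻¹ = [[-5, -12, 1]] · [[3, 1, -4], [-1/2, 0, 3/4], [4, 1, -5]] = [[-5, -4, 6]].

-5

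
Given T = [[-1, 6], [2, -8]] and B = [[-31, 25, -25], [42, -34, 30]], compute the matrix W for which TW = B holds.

W = [[1, -1, -5], [-5, 4, -5]]

T is on the left of W, so left-multiply by T⁻¹: W = T⁻¹B.
det T = -4; the adjugate gives T⁻¹ = [[2, 3/2], [1/2, 1/4]].
W = T⁻¹B = [[2, 3/2], [1/2, 1/4]] · [[-31, 25, -25], [42, -34, 30]] = [[1, -1, -5], [-5, 4, -5]].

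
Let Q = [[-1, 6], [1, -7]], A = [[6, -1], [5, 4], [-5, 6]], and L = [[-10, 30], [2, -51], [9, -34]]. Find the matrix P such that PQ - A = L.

P = [[-1, -5], [-2, 5], [0, 4]]

PQ = L + A = [[-4, 29], [7, -47], [4, -28]].
Right-multiplying both sides by Q⁻¹ gives P = (L + A)Q⁻¹.
det Q = 1; the adjugate gives Q⁻¹ = [[-7, -6], [-1, -1]].
P = (L + A)Q⁻¹ = [[-1, -5], [-2, 5], [0, 4]].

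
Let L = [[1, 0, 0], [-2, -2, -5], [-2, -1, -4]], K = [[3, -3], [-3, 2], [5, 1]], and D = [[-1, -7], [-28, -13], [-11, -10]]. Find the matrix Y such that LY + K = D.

LY = D − K = [[-4, -4], [-25, -15], [-16, -11]].
Left-multiplying both sides by L⁻¹ gives Y = L⁻¹(D − K).
L has determinant 3; L⁻¹ = [[1, 0, 0], [2/3, -4/3, 5/3], [-2/3, 1/3, -2/3]].
Y = L⁻¹(D − K) = [[-4, -4], [4, -1], [5, 5]].

Y = [[-4, -4], [4, -1], [5, 5]]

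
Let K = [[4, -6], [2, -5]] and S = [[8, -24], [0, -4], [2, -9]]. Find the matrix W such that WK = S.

W = [[-1, 6], [-1, 2], [-1, 3]]

Since K sits to the right of W, W = SK⁻¹.
det K = -8; the adjugate gives K⁻¹ = [[5/8, -3/4], [1/4, -1/2]].
W = SK⁻¹ = [[8, -24], [0, -4], [2, -9]] · [[5/8, -3/4], [1/4, -1/2]] = [[-1, 6], [-1, 2], [-1, 3]].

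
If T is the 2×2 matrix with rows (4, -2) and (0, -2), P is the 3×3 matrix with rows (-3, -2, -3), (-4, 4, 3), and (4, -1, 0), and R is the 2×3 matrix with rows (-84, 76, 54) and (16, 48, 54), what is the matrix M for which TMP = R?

Left-multiply by T⁻¹ and right-multiply by P⁻¹: M = T⁻¹RP⁻¹.
T has determinant -8; T⁻¹ = [[1/4, -1/4], [0, -1/2]].
det P = 3, so P⁻¹ = [[1, 1, 2], [4, 4, 7], [-4, -11/3, -20/3]].
T⁻¹R = [[-25, 7, 0], [-8, -24, -27]].
M = (T⁻¹R)P⁻¹ = [[3, 3, -1], [4, -5, -4]].

M = [[3, 3, -1], [4, -5, -4]]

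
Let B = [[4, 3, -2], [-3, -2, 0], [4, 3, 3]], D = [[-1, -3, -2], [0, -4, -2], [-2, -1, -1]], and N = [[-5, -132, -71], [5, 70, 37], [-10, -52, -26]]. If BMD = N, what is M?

Left-multiply by B⁻¹ and right-multiply by D⁻¹: M = B⁻¹ND⁻¹.
det B = 5; the adjugate gives B⁻¹ = [[-6/5, -3, -4/5], [9/5, 4, 6/5], [-1/5, 0, 1/5]].
D has determinant 2; D⁻¹ = [[1, -1/2, -1], [2, -3/2, -1], [-4, 5/2, 2]].
B⁻¹N = [[-1, -10, -5], [-1, -20, -11], [-1, 16, 9]].
M = (B⁻¹N)D⁻¹ = [[-1, 3, 1], [3, 3, -1], [-5, -1, 3]].

M = [[-1, 3, 1], [3, 3, -1], [-5, -1, 3]]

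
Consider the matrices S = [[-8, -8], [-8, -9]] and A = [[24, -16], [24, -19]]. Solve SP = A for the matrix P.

P = [[-3, -1], [0, 3]]

Left-multiplying both sides by S⁻¹ gives P = S⁻¹A.
S has determinant 8; S⁻¹ = [[-9/8, 1], [1, -1]].
P = S⁻¹A = [[-9/8, 1], [1, -1]] · [[24, -16], [24, -19]] = [[-3, -1], [0, 3]].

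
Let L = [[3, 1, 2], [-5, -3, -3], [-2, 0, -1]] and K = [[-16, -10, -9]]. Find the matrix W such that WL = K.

Right-multiplying both sides by L⁻¹ gives W = KL⁻¹.
det L = -2; the adjugate gives L⁻¹ = [[-3/2, -1/2, -3/2], [-1/2, -1/2, 1/2], [3, 1, 2]].
W = KL⁻¹ = [[-16, -10, -9]] · [[-3/2, -1/2, -3/2], [-1/2, -1/2, 1/2], [3, 1, 2]] = [[2, 4, 1]].

W = [[2, 4, 1]]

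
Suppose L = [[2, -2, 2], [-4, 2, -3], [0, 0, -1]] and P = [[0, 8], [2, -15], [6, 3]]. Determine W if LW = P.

W = [[2, 5], [-4, -2], [-6, -3]]

Left-multiplying both sides by L⁻¹ gives W = L⁻¹P.
det L = 4, so L⁻¹ = [[-1/2, -1/2, 1/2], [-1, -1/2, -1/2], [0, 0, -1]].
W = L⁻¹P = [[-1/2, -1/2, 1/2], [-1, -1/2, -1/2], [0, 0, -1]] · [[0, 8], [2, -15], [6, 3]] = [[2, 5], [-4, -2], [-6, -3]].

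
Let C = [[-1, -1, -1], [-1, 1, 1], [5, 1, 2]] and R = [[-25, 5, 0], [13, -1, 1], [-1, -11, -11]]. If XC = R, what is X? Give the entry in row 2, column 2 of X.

-3

Right-multiplying both sides by C⁻¹ gives X = RC⁻¹.
det C = -2, so C⁻¹ = [[-1/2, -1/2, 0], [-7/2, -3/2, -1], [3, 2, 1]].
X = RC⁻¹ = [[-25, 5, 0], [13, -1, 1], [-1, -11, -11]] · [[-1/2, -1/2, 0], [-7/2, -3/2, -1], [3, 2, 1]] = [[-5, 5, -5], [0, -3, 2], [6, -5, 0]].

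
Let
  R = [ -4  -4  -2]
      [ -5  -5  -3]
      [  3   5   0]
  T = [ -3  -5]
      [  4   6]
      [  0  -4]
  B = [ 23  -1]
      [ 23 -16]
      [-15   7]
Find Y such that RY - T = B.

RY = B + T = [[20, -6], [27, -10], [-15, 3]].
R is on the left of Y, so left-multiply by R⁻¹: Y = R⁻¹(B + T).
det R = -4, so R⁻¹ = [[-15/4, 5/2, -1/2], [9/4, -3/2, 1/2], [5/2, -2, 0]].
Y = R⁻¹(B + T) = [[0, -4], [-3, 3], [-4, 5]].

Y = [[0, -4], [-3, 3], [-4, 5]]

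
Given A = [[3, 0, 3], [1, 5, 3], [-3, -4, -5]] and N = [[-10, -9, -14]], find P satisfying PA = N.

P = [[-2, -1, 1]]

Right-multiplying both sides by A⁻¹ gives P = NA⁻¹.
A has determinant -6; A⁻¹ = [[13/6, 2, 5/2], [2/3, 1, 1], [-11/6, -2, -5/2]].
P = NA⁻¹ = [[-10, -9, -14]] · [[13/6, 2, 5/2], [2/3, 1, 1], [-11/6, -2, -5/2]] = [[-2, -1, 1]].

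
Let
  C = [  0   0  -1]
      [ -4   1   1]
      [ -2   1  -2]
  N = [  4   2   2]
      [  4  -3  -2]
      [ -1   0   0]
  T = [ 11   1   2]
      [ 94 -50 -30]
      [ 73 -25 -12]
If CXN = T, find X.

X = C⁻¹TN⁻¹ (apply C⁻¹ on the left and N⁻¹ on the right).
C has determinant 2; C⁻¹ = [[-3/2, -1/2, 1/2], [-5, -1, 2], [-1, 0, 0]].
det N = -2; the adjugate gives N⁻¹ = [[0, 0, -1], [-1, -1, -8], [3/2, 1, 10]].
C⁻¹T = [[-27, 11, 6], [-3, -5, -4], [-11, -1, -2]].
X = (C⁻¹T)N⁻¹ = [[-2, -5, -1], [-1, 1, 3], [-2, -1, -1]].

X = [[-2, -5, -1], [-1, 1, 3], [-2, -1, -1]]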